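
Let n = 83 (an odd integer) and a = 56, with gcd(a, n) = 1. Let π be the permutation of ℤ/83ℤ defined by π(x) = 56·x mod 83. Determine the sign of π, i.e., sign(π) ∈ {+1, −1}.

-1

Trace 25: π^k(25) = [25, 72, 48, 32, 49, 5, 31] for k=0..6.
The orbit structure of x ↦ 56x mod 83: 2 orbits of sizes [82, 1].
With 2 cycles on 83 points, sign = (−1)^{83−2} = -1.
Zolotarev: (56|83) = -1, matching the cycle-count sign.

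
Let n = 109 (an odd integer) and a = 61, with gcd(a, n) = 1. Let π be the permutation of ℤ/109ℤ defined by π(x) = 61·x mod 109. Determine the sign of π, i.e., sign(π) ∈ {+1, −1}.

+1

Trace 75: π^k(75) = [75, 106, 35, 64, 89, 88, 27] for k=0..6.
π_61 has 3 disjoint cycles with lengths [54, 54, 1] on {0,…,108}.
sign(π) = (−1)^{n − #cycles} = (−1)^{109−3} = (−1)^106 = +1.
The Jacobi symbol (61|109) = +1 (Zolotarev) agrees.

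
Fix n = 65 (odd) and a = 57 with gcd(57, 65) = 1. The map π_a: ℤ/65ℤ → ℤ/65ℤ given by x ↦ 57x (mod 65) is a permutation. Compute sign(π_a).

Trace 57: π^k(57) = [57, 64, 8, 1] for k=0..3.
17 cycles of lengths [4, 4, 4, 4, 4, 4, 4, 4, 4, 4, 4, 4, 4, 4, 4, 4, 1].
With 17 cycles on 65 points, sign = (−1)^{65−17} = +1.
Check: (57/65) = +1 by Zolotarev.

+1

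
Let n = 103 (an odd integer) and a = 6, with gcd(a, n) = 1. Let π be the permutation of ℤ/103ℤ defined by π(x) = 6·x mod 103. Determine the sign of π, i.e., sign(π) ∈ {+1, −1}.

Trace 83: π^k(83) = [83, 86, 1, 6, 36, 10, 60] for k=0..6.
π_6 has 2 disjoint cycles with lengths [102, 1] on {0,…,102}.
2 cycles on 103: each ℓ→(−1)^(ℓ−1), product (−1)^101 = -1.
Via Zolotarev, sign(π_{6}) = (6|103) = -1.

-1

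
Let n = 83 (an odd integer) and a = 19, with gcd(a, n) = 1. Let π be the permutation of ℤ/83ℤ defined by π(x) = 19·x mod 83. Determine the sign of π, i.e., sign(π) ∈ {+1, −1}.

-1

Start at x=59: 59 → 42 → 51 → 56 → 68 → 47 → 63 → … (one orbit).
2 cycles of lengths [82, 1].
Σ(ℓ_i−1) = 83−2 = 81; sign = (−1)^81 = -1.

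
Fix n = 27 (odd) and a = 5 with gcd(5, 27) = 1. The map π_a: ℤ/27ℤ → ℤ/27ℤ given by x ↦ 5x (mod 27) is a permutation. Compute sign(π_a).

-1

Start at x=23: 23 → 7 → 8 → 13 → 11 → 1 → 5 → … (one orbit).
Cycle type of π: 18 + 6 + 2 + 1; total 4 cycles.
With 4 cycles on 27 points, sign = (−1)^{27−4} = -1.
Check: (5/27) = -1 by Zolotarev.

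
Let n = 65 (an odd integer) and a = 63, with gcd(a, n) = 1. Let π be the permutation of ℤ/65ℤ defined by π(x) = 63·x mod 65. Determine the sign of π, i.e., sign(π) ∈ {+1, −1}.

Trace 33: π^k(33) = [33, 64, 2, 61, 8, 49, 32] for k=0..6.
π_63 has 7 disjoint cycles with lengths [12, 12, 12, 12, 12, 4, 1] on {0,…,64}.
Σ(ℓ_i−1) = 65−7 = 58; sign = (−1)^58 = +1.
Check: (63/65) = +1 by Zolotarev.

+1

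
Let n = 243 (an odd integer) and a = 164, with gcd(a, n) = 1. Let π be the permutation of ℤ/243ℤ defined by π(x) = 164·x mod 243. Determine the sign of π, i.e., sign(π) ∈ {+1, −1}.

-1

Trace 52: π^k(52) = [52, 23, 127, 173, 184, 44, 169] for k=0..6.
Cycle type of π: 162 + 54 + 18 + 6 + 2 + 1; total 6 cycles.
n − c = 243 − 6 = 237; sign = (−1)^237 = -1.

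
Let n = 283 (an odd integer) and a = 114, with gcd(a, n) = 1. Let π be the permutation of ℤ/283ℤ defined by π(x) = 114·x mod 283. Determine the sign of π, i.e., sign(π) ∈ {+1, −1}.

-1

Start at x=210: 210 → 168 → 191 → 266 → 43 → 91 → 186 → … (one orbit).
Cycle type of π: 282 + 1; total 2 cycles.
2 cycles on 283: each ℓ→(−1)^(ℓ−1), product (−1)^281 = -1.
Via Zolotarev, sign(π_{114}) = (114|283) = -1.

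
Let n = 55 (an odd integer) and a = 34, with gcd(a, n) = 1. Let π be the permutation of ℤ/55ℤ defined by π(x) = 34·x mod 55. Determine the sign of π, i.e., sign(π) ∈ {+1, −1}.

Orbit of 34 under x↦34x: [34, 1]… (length divides ord_55(34)).
The orbit structure of x ↦ 34x mod 55: 33 orbits of sizes [2, 2, 2, 2, 2, 2, 2, 2, 2, 2, 2, 2, 2, 2, 2, 2, 2, 2, 2, 2, 2, 2, 1, 1, 1, 1, 1, 1, 1, 1, 1, 1, 1].
sign(π) = (−1)^{n − #cycles} = (−1)^{55−33} = (−1)^22 = +1.

+1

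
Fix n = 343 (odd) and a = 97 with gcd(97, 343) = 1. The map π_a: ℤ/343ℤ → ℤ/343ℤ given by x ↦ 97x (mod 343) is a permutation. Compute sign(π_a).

Trace 295: π^k(295) = [295, 146, 99, 342, 246, 195, 50] for k=0..6.
The orbit structure of x ↦ 97x mod 343: 46 orbits of sizes [14, 14, 14, 14, 14, 14, 14, 14, 14, 14, 14, 14, 14, 14, 14, 14, 14, 14, 14, 14, 14, 2, 2, 2, 2, 2, 2, 2, 2, 2, 2, 2, 2, 2, 2, 2, 2, 2, 2, 2, 2, 2, 2, 2, 2, 1].
Σ(ℓ_i−1) = 343−46 = 297; sign = (−1)^297 = -1.
The Jacobi symbol (97|343) = -1 (Zolotarev) agrees.

-1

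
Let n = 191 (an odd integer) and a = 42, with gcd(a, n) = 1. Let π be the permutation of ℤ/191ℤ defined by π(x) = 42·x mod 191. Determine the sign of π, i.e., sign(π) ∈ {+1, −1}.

-1

Orbit of 18 under x↦42x: [18, 183, 46, 22, 160, 35, 133]… (length divides ord_191(42)).
The orbit structure of x ↦ 42x mod 191: 2 orbits of sizes [190, 1].
With 2 cycles on 191 points, sign = (−1)^{191−2} = -1.
Via Zolotarev, sign(π_{42}) = (42|191) = -1.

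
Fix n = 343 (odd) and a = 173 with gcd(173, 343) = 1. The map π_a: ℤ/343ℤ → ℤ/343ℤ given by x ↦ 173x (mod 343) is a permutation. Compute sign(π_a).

Trace 144: π^k(144) = [144, 216, 324, 143, 43, 236, 11] for k=0..6.
4 cycles of lengths [294, 42, 6, 1].
sign(π) = (−1)^{n − #cycles} = (−1)^{343−4} = (−1)^339 = -1.
Zolotarev: (173|343) = -1, matching the cycle-count sign.

-1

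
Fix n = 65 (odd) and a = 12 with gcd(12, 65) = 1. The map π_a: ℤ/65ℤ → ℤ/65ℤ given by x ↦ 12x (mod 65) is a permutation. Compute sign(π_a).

-1

Trace 14: π^k(14) = [14, 38, 1, 12] for k=0..3.
20 cycles of lengths [4, 4, 4, 4, 4, 4, 4, 4, 4, 4, 4, 4, 4, 2, 2, 2, 2, 2, 2, 1].
sign(π) = (−1)^{n − #cycles} = (−1)^{65−20} = (−1)^45 = -1.
Zolotarev: (12|65) = -1, matching the cycle-count sign.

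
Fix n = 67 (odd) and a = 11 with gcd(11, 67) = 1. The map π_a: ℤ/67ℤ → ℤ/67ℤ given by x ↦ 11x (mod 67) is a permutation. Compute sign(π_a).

-1

Orbit of 22 under x↦11x: [22, 41, 49, 3, 33, 28, 40]… (length divides ord_67(11)).
Cycle type of π: 66 + 1; total 2 cycles.
2 cycles on 67: each ℓ→(−1)^(ℓ−1), product (−1)^65 = -1.
Zolotarev: (11|67) = -1, matching the cycle-count sign.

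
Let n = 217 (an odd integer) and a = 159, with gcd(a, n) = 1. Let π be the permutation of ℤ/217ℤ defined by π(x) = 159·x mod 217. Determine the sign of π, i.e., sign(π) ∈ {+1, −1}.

Trace 109: π^k(109) = [109, 188, 163, 94, 190, 47, 95] for k=0..6.
14 cycles of lengths [30, 30, 30, 30, 30, 30, 6, 5, 5, 5, 5, 5, 5, 1].
Σ(ℓ_i−1) = 217−14 = 203; sign = (−1)^203 = -1.
Check: (159/217) = -1 by Zolotarev.

-1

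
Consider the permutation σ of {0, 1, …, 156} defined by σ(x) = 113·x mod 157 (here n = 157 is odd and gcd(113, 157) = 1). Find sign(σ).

Trace 106: π^k(106) = [106, 46, 17, 37, 99, 40, 124] for k=0..6.
Cycle lengths of π_113 on ℤ/157ℤ: [39, 39, 39, 39, 1]; 5 cycles in total.
n − c = 157 − 5 = 152; sign = (−1)^152 = +1.
(113|157)_J = +1 (Zolotarev's lemma cross-check).

+1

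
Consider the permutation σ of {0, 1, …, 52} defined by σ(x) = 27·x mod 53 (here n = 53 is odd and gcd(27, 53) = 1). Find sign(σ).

Orbit of 10 under x↦27x: [10, 5, 29, 41, 47, 50, 25]… (length divides ord_53(27)).
The orbit structure of x ↦ 27x mod 53: 2 orbits of sizes [52, 1].
53 − 2 = 51 transpositions; sign(π) = (−1)^51 = -1.
(27|53)_J = -1 (Zolotarev's lemma cross-check).

-1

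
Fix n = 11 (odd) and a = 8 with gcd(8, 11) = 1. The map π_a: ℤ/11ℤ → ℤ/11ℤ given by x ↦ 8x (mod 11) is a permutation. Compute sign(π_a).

Orbit of 3 under x↦8x: [3, 2, 5, 7, 1, 8, 9]… (length divides ord_11(8)).
Cycle lengths of π_8 on ℤ/11ℤ: [10, 1]; 2 cycles in total.
2 cycles on 11: each ℓ→(−1)^(ℓ−1), product (−1)^9 = -1.

-1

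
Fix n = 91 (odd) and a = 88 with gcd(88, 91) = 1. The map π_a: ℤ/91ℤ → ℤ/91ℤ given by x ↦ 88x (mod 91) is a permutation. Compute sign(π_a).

Start at x=9: 9 → 64 → 81 → 30 → 1 → 88 → 9 (one orbit).
Cycle lengths of π_88 on ℤ/91ℤ: [6, 6, 6, 6, 6, 6, 6, 6, 6, 6, 6, 6, 6, 6, 3, 3, 1]; 17 cycles in total.
sign(π) = (−1)^{n − #cycles} = (−1)^{91−17} = (−1)^74 = +1.
(88|91)_J = +1 (Zolotarev's lemma cross-check).

+1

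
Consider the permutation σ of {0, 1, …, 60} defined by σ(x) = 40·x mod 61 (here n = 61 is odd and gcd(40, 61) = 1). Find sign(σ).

Start at x=60: 60 → 21 → 47 → 50 → 48 → 29 → 1 → … (one orbit).
6 cycles of lengths [12, 12, 12, 12, 12, 1].
n − c = 61 − 6 = 55; sign = (−1)^55 = -1.
The Jacobi symbol (40|61) = -1 (Zolotarev) agrees.

-1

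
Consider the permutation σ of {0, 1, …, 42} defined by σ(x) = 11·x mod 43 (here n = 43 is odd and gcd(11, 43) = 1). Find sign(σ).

Start at x=11: 11 → 35 → 41 → 21 → 16 → 4 → 1 → 11 (one orbit).
π_11 has 7 disjoint cycles with lengths [7, 7, 7, 7, 7, 7, 1] on {0,…,42}.
n − c = 43 − 7 = 36; sign = (−1)^36 = +1.

+1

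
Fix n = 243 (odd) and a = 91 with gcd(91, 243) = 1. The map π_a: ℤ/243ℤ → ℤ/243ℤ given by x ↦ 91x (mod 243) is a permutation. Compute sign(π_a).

+1

Start at x=235: 235 → 1 → 91 → 19 → 28 → 118 → 46 → … (one orbit).
Decompose π into cycles: lengths [27, 27, 27, 27, 27, 27, 9, 9, 9, 9, 9, 9, 3, 3, 3, 3, 3, 3, 1, 1, 1, 1, 1, 1, 1, 1, 1] (27 cycles, including the fixed point 0).
27 cycles on 243: each ℓ→(−1)^(ℓ−1), product (−1)^216 = +1.
The Jacobi symbol (91|243) = +1 (Zolotarev) agrees.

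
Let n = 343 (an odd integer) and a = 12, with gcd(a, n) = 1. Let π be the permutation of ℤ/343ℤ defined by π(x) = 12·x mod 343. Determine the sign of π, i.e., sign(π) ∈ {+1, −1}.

-1

Start at x=41: 41 → 149 → 73 → 190 → 222 → 263 → 69 → … (one orbit).
4 cycles of lengths [294, 42, 6, 1].
n − c = 343 − 4 = 339; sign = (−1)^339 = -1.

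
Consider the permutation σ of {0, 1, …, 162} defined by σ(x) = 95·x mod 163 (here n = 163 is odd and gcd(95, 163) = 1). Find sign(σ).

+1

Trace 62: π^k(62) = [62, 22, 134, 16, 53, 145, 83] for k=0..6.
3 cycles of lengths [81, 81, 1].
163 − 3 = 160 transpositions; sign(π) = (−1)^160 = +1.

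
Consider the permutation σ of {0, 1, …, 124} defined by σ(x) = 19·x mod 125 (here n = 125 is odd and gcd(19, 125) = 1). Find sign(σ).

Start at x=1: 1 → 19 → 111 → 109 → 71 → 99 → 6 → … (one orbit).
π_19 has 7 disjoint cycles with lengths [50, 50, 10, 10, 2, 2, 1] on {0,…,124}.
125 − 7 = 118 transpositions; sign(π) = (−1)^118 = +1.

+1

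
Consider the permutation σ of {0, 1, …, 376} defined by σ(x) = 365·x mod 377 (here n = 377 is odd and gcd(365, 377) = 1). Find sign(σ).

Orbit of 144 under x↦365x: [144, 157, 1, 365]… (length divides ord_377(365)).
The orbit structure of x ↦ 365x mod 377: 104 orbits of sizes [4, 4, 4, 4, 4, 4, 4, 4, 4, 4, 4, 4, 4, 4, 4, 4, 4, 4, 4, 4, 4, 4, 4, 4, 4, 4, 4, 4, 4, 4, 4, 4, 4, 4, 4, 4, 4, 4, 4, 4, 4, 4, 4, 4, 4, 4, 4, 4, 4, 4, 4, 4, 4, 4, 4, 4, 4, 4, 4, 4, 4, 4, 4, 4, 4, 4, 4, 4, 4, 4, 4, 4, 4, 4, 4, 4, 4, 4, 4, 4, 4, 4, 4, 4, 4, 4, 4, 4, 4, 4, 4, 1, 1, 1, 1, 1, 1, 1, 1, 1, 1, 1, 1, 1].
With 104 cycles on 377 points, sign = (−1)^{377−104} = -1.
Zolotarev: (365|377) = -1, matching the cycle-count sign.

-1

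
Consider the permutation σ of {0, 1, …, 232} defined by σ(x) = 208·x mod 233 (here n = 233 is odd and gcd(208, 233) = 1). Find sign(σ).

Orbit of 100 under x↦208x: [100, 63, 56, 231, 50, 148, 28]… (length divides ord_233(208)).
The orbit structure of x ↦ 208x mod 233: 3 orbits of sizes [116, 116, 1].
233 − 3 = 230 transpositions; sign(π) = (−1)^230 = +1.

+1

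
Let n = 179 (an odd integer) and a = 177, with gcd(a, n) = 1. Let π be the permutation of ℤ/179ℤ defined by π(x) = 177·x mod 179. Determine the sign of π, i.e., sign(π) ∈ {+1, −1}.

Orbit of 64 under x↦177x: [64, 51, 77, 25, 129, 100, 158]… (length divides ord_179(177)).
Cycle type of π: 89×2 + 1; total 3 cycles.
Σ(ℓ_i−1) = 179−3 = 176; sign = (−1)^176 = +1.

+1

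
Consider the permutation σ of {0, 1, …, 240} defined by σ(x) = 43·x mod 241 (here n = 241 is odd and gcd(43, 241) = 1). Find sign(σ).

-1

Trace 140: π^k(140) = [140, 236, 26, 154, 115, 125, 73] for k=0..6.
The orbit structure of x ↦ 43x mod 241: 4 orbits of sizes [80, 80, 80, 1].
sign(π) = (−1)^{n − #cycles} = (−1)^{241−4} = (−1)^237 = -1.
Via Zolotarev, sign(π_{43}) = (43|241) = -1.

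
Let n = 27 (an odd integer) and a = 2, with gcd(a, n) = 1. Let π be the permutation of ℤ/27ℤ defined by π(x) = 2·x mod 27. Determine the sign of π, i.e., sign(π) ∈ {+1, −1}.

Trace 16: π^k(16) = [16, 5, 10, 20, 13, 26, 25] for k=0..6.
4 cycles of lengths [18, 6, 2, 1].
4 cycles on 27: each ℓ→(−1)^(ℓ−1), product (−1)^23 = -1.
Zolotarev: (2|27) = -1, matching the cycle-count sign.

-1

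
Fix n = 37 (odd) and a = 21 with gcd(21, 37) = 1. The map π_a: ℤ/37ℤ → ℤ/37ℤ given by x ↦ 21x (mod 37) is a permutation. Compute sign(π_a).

Trace 34: π^k(34) = [34, 11, 9, 4, 10, 25, 7] for k=0..6.
Decompose π into cycles: lengths [18, 18, 1] (3 cycles, including the fixed point 0).
37 − 3 = 34 transpositions; sign(π) = (−1)^34 = +1.
Check: (21/37) = +1 by Zolotarev.

+1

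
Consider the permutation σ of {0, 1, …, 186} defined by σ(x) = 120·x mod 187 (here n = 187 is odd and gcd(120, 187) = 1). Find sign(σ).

-1

Start at x=1: 1 → 120 → 1 (one orbit).
102 cycles of lengths [2, 2, 2, 2, 2, 2, 2, 2, 2, 2, 2, 2, 2, 2, 2, 2, 2, 2, 2, 2, 2, 2, 2, 2, 2, 2, 2, 2, 2, 2, 2, 2, 2, 2, 2, 2, 2, 2, 2, 2, 2, 2, 2, 2, 2, 2, 2, 2, 2, 2, 2, 2, 2, 2, 2, 2, 2, 2, 2, 2, 2, 2, 2, 2, 2, 2, 2, 2, 2, 2, 2, 2, 2, 2, 2, 2, 2, 2, 2, 2, 2, 2, 2, 2, 2, 1, 1, 1, 1, 1, 1, 1, 1, 1, 1, 1, 1, 1, 1, 1, 1, 1].
102 cycles on 187: each ℓ→(−1)^(ℓ−1), product (−1)^85 = -1.
Via Zolotarev, sign(π_{120}) = (120|187) = -1.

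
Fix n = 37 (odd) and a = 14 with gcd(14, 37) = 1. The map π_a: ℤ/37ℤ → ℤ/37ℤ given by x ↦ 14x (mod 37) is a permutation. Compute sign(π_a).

-1

Start at x=23: 23 → 26 → 31 → 27 → 8 → 1 → 14 → … (one orbit).
The orbit structure of x ↦ 14x mod 37: 4 orbits of sizes [12, 12, 12, 1].
4 cycles on 37: each ℓ→(−1)^(ℓ−1), product (−1)^33 = -1.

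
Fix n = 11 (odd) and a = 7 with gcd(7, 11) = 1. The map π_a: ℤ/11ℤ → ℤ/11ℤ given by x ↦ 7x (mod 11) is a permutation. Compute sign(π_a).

Trace 10: π^k(10) = [10, 4, 6, 9, 8, 1, 7] for k=0..6.
2 cycles of lengths [10, 1].
11 − 2 = 9 transpositions; sign(π) = (−1)^9 = -1.

-1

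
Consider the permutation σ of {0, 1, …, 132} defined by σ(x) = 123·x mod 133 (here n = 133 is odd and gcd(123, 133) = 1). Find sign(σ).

Orbit of 1 under x↦123x: [1, 123, 100, 64, 25, 16, 106]… (length divides ord_133(123)).
Cycle type of π: 9×14 + 3×2 + 1; total 17 cycles.
17 cycles on 133: each ℓ→(−1)^(ℓ−1), product (−1)^116 = +1.
Zolotarev: (123|133) = +1, matching the cycle-count sign.

+1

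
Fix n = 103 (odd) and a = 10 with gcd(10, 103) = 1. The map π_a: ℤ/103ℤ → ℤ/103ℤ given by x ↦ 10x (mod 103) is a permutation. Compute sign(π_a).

Orbit of 23 under x↦10x: [23, 24, 34, 31, 1, 10, 100]… (length divides ord_103(10)).
Cycle type of π: 34×3 + 1; total 4 cycles.
4 cycles on 103: each ℓ→(−1)^(ℓ−1), product (−1)^99 = -1.
The Jacobi symbol (10|103) = -1 (Zolotarev) agrees.

-1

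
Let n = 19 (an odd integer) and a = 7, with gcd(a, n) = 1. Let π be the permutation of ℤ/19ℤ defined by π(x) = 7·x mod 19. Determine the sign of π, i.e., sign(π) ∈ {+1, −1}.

Start at x=7: 7 → 11 → 1 → 7 (one orbit).
π_7 has 7 disjoint cycles with lengths [3, 3, 3, 3, 3, 3, 1] on {0,…,18}.
n − c = 19 − 7 = 12; sign = (−1)^12 = +1.
Check: (7/19) = +1 by Zolotarev.

+1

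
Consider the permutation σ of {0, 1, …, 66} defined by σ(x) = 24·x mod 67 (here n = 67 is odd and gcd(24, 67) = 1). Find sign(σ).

+1

Trace 24: π^k(24) = [24, 40, 22, 59, 9, 15, 25] for k=0..6.
7 cycles of lengths [11, 11, 11, 11, 11, 11, 1].
7 cycles on 67: each ℓ→(−1)^(ℓ−1), product (−1)^60 = +1.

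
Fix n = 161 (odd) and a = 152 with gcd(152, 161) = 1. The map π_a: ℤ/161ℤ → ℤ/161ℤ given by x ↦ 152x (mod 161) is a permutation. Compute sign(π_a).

Start at x=159: 159 → 18 → 160 → 9 → 80 → 85 → 40 → … (one orbit).
π_152 has 5 disjoint cycles with lengths [66, 66, 22, 6, 1] on {0,…,160}.
161 − 5 = 156 transpositions; sign(π) = (−1)^156 = +1.

+1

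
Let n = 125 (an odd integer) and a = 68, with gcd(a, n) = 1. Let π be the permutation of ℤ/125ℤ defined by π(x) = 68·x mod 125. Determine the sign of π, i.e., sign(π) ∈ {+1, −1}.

-1

Orbit of 68 under x↦68x: [68, 124, 57, 1]… (length divides ord_125(68)).
Cycle type of π: 4×31 + 1; total 32 cycles.
32 cycles on 125: each ℓ→(−1)^(ℓ−1), product (−1)^93 = -1.
Via Zolotarev, sign(π_{68}) = (68|125) = -1.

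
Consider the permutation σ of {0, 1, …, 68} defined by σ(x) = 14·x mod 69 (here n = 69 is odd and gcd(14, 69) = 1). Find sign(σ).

Orbit of 56 under x↦14x: [56, 25, 5, 1, 14, 58, 53]… (length divides ord_69(14)).
π_14 has 5 disjoint cycles with lengths [22, 22, 22, 2, 1] on {0,…,68}.
n − c = 69 − 5 = 64; sign = (−1)^64 = +1.
(14|69)_J = +1 (Zolotarev's lemma cross-check).

+1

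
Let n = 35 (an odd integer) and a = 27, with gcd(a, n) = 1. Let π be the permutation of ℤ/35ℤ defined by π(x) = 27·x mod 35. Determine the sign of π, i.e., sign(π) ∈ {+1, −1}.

Start at x=27: 27 → 29 → 13 → 1 → 27 (one orbit).
Cycle type of π: 4×7 + 2×3 + 1; total 11 cycles.
With 11 cycles on 35 points, sign = (−1)^{35−11} = +1.

+1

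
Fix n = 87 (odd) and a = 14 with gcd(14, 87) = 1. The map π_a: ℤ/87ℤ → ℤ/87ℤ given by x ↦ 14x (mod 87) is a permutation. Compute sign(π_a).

Start at x=4: 4 → 56 → 1 → 14 → 22 → 47 → 49 → … (one orbit).
5 cycles of lengths [28, 28, 28, 2, 1].
Σ(ℓ_i−1) = 87−5 = 82; sign = (−1)^82 = +1.
Zolotarev: (14|87) = +1, matching the cycle-count sign.

+1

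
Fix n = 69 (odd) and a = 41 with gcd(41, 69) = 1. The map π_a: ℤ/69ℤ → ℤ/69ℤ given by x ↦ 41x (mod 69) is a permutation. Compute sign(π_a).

-1

Orbit of 25 under x↦41x: [25, 59, 4, 26, 31, 29, 16]… (length divides ord_69(41)).
π_41 has 6 disjoint cycles with lengths [22, 22, 11, 11, 2, 1] on {0,…,68}.
With 6 cycles on 69 points, sign = (−1)^{69−6} = -1.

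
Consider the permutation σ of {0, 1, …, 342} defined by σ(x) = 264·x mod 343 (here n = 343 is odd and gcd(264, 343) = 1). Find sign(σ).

-1

Start at x=129: 129 → 99 → 68 → 116 → 97 → 226 → 325 → … (one orbit).
Cycle type of π: 42×7 + 6×8 + 1; total 16 cycles.
16 cycles on 343: each ℓ→(−1)^(ℓ−1), product (−1)^327 = -1.
Zolotarev: (264|343) = -1, matching the cycle-count sign.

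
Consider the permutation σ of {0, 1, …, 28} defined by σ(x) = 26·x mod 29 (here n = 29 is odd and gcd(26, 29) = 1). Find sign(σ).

-1

Orbit of 20 under x↦26x: [20, 27, 6, 11, 25, 12, 22]… (length divides ord_29(26)).
2 cycles of lengths [28, 1].
n − c = 29 − 2 = 27; sign = (−1)^27 = -1.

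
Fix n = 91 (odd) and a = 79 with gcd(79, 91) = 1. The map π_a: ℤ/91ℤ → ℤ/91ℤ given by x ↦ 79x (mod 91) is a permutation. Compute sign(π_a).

+1

Trace 53: π^k(53) = [53, 1, 79] for k=0..2.
The orbit structure of x ↦ 79x mod 91: 39 orbits of sizes [3, 3, 3, 3, 3, 3, 3, 3, 3, 3, 3, 3, 3, 3, 3, 3, 3, 3, 3, 3, 3, 3, 3, 3, 3, 3, 1, 1, 1, 1, 1, 1, 1, 1, 1, 1, 1, 1, 1].
39 cycles on 91: each ℓ→(−1)^(ℓ−1), product (−1)^52 = +1.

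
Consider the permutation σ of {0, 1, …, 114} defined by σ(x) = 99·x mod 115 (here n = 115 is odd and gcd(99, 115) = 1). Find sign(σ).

-1

Start at x=84: 84 → 36 → 114 → 16 → 89 → 71 → 14 → … (one orbit).
Cycle lengths of π_99 on ℤ/115ℤ: [22, 22, 22, 22, 22, 2, 2, 1]; 8 cycles in total.
Σ(ℓ_i−1) = 115−8 = 107; sign = (−1)^107 = -1.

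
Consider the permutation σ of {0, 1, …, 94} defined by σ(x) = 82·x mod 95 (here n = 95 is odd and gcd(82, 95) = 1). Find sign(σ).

-1

Orbit of 61 under x↦82x: [61, 62, 49, 28, 16, 77, 44]… (length divides ord_95(82)).
Cycle type of π: 36×2 + 9×2 + 4 + 1; total 6 cycles.
6 cycles on 95: each ℓ→(−1)^(ℓ−1), product (−1)^89 = -1.
The Jacobi symbol (82|95) = -1 (Zolotarev) agrees.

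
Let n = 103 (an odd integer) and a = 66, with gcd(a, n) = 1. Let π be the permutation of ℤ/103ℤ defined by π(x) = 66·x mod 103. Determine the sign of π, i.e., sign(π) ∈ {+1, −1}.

+1

Trace 8: π^k(8) = [8, 13, 34, 81, 93, 61, 9] for k=0..6.
π_66 has 7 disjoint cycles with lengths [17, 17, 17, 17, 17, 17, 1] on {0,…,102}.
Σ(ℓ_i−1) = 103−7 = 96; sign = (−1)^96 = +1.
(66|103)_J = +1 (Zolotarev's lemma cross-check).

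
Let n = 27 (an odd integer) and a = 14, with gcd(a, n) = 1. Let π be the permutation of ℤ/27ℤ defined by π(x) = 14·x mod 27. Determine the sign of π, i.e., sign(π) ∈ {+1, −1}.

-1

Start at x=17: 17 → 22 → 11 → 19 → 23 → 25 → 26 → … (one orbit).
Cycle type of π: 18 + 6 + 2 + 1; total 4 cycles.
4 cycles on 27: each ℓ→(−1)^(ℓ−1), product (−1)^23 = -1.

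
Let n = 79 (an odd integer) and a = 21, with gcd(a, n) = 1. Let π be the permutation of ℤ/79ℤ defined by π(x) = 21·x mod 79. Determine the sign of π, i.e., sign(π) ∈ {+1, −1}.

+1

Orbit of 38 under x↦21x: [38, 8, 10, 52, 65, 22, 67]… (length divides ord_79(21)).
π_21 has 7 disjoint cycles with lengths [13, 13, 13, 13, 13, 13, 1] on {0,…,78}.
n − c = 79 − 7 = 72; sign = (−1)^72 = +1.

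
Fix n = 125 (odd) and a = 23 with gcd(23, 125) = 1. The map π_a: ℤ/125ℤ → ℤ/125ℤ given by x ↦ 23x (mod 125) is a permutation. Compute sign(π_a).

-1

Start at x=67: 67 → 41 → 68 → 64 → 97 → 106 → 63 → … (one orbit).
The orbit structure of x ↦ 23x mod 125: 4 orbits of sizes [100, 20, 4, 1].
125 − 4 = 121 transpositions; sign(π) = (−1)^121 = -1.
(23|125)_J = -1 (Zolotarev's lemma cross-check).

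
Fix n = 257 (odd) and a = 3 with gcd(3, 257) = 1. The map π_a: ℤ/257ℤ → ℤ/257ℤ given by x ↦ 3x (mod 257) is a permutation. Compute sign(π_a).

-1

Orbit of 19 under x↦3x: [19, 57, 171, 256, 254, 248, 230]… (length divides ord_257(3)).
The orbit structure of x ↦ 3x mod 257: 2 orbits of sizes [256, 1].
n − c = 257 − 2 = 255; sign = (−1)^255 = -1.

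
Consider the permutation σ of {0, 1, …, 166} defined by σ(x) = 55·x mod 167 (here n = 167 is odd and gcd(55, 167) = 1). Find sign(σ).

Trace 64: π^k(64) = [64, 13, 47, 80, 58, 17, 100] for k=0..6.
π_55 has 2 disjoint cycles with lengths [166, 1] on {0,…,166}.
Σ(ℓ_i−1) = 167−2 = 165; sign = (−1)^165 = -1.

-1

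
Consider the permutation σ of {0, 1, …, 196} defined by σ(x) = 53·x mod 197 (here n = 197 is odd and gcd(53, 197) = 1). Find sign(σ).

Start at x=142: 142 → 40 → 150 → 70 → 164 → 24 → 90 → … (one orbit).
Cycle type of π: 49×4 + 1; total 5 cycles.
197 − 5 = 192 transpositions; sign(π) = (−1)^192 = +1.
Check: (53/197) = +1 by Zolotarev.

+1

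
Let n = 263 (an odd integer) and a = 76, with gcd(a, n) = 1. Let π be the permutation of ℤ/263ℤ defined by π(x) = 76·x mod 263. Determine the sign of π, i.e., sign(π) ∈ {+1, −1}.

-1

Trace 134: π^k(134) = [134, 190, 238, 204, 250, 64, 130] for k=0..6.
Cycle lengths of π_76 on ℤ/263ℤ: [262, 1]; 2 cycles in total.
Σ(ℓ_i−1) = 263−2 = 261; sign = (−1)^261 = -1.
Check: (76/263) = -1 by Zolotarev.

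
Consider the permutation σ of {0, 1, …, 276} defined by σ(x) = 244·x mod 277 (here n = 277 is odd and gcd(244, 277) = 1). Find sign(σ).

-1

Orbit of 273 under x↦244x: [273, 132, 76, 262, 218, 8, 13]… (length divides ord_277(244)).
Cycle lengths of π_244 on ℤ/277ℤ: [92, 92, 92, 1]; 4 cycles in total.
277 − 4 = 273 transpositions; sign(π) = (−1)^273 = -1.
Check: (244/277) = -1 by Zolotarev.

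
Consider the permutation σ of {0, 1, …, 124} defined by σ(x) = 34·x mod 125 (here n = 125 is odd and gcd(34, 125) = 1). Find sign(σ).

+1

Start at x=51: 51 → 109 → 81 → 4 → 11 → 124 → 91 → … (one orbit).
π_34 has 7 disjoint cycles with lengths [50, 50, 10, 10, 2, 2, 1] on {0,…,124}.
125 − 7 = 118 transpositions; sign(π) = (−1)^118 = +1.
The Jacobi symbol (34|125) = +1 (Zolotarev) agrees.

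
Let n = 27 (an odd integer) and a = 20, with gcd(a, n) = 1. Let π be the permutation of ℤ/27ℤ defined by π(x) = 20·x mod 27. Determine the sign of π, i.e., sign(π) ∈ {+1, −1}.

-1

Orbit of 11 under x↦20x: [11, 4, 26, 7, 5, 19, 2]… (length divides ord_27(20)).
π_20 has 4 disjoint cycles with lengths [18, 6, 2, 1] on {0,…,26}.
sign(π) = (−1)^{n − #cycles} = (−1)^{27−4} = (−1)^23 = -1.
The Jacobi symbol (20|27) = -1 (Zolotarev) agrees.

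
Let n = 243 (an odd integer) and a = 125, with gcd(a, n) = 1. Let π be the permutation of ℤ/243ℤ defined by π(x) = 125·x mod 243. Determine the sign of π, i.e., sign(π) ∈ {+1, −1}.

Start at x=199: 199 → 89 → 190 → 179 → 19 → 188 → 172 → … (one orbit).
Decompose π into cycles: lengths [54, 54, 54, 18, 18, 18, 6, 6, 6, 2, 2, 2, 2, 1] (14 cycles, including the fixed point 0).
14 cycles on 243: each ℓ→(−1)^(ℓ−1), product (−1)^229 = -1.

-1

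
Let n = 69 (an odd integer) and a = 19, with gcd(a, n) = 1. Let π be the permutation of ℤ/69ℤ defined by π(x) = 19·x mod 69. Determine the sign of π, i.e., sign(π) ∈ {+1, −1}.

-1

Orbit of 28 under x↦19x: [28, 49, 34, 25, 61, 55, 10]… (length divides ord_69(19)).
π_19 has 6 disjoint cycles with lengths [22, 22, 22, 1, 1, 1] on {0,…,68}.
n − c = 69 − 6 = 63; sign = (−1)^63 = -1.
Zolotarev: (19|69) = -1, matching the cycle-count sign.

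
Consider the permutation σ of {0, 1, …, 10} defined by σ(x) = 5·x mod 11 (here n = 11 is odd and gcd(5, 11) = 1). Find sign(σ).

Start at x=4: 4 → 9 → 1 → 5 → 3 → 4 (one orbit).
Decompose π into cycles: lengths [5, 5, 1] (3 cycles, including the fixed point 0).
n − c = 11 − 3 = 8; sign = (−1)^8 = +1.
Via Zolotarev, sign(π_{5}) = (5|11) = +1.

+1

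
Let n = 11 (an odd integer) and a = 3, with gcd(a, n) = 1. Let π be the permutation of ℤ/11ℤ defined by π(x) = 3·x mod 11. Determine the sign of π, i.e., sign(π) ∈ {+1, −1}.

+1

Orbit of 3 under x↦3x: [3, 9, 5, 4, 1]… (length divides ord_11(3)).
Cycle type of π: 5×2 + 1; total 3 cycles.
sign(π) = (−1)^{n − #cycles} = (−1)^{11−3} = (−1)^8 = +1.
(3|11)_J = +1 (Zolotarev's lemma cross-check).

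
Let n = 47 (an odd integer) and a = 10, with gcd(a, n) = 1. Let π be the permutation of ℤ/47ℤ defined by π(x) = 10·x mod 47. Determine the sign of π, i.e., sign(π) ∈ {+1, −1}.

Start at x=22: 22 → 32 → 38 → 4 → 40 → 24 → 5 → … (one orbit).
Cycle type of π: 46 + 1; total 2 cycles.
With 2 cycles on 47 points, sign = (−1)^{47−2} = -1.
(10|47)_J = -1 (Zolotarev's lemma cross-check).

-1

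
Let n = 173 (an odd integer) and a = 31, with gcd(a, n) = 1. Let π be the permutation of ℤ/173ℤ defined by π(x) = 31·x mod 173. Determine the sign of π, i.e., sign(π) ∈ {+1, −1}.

Trace 133: π^k(133) = [133, 144, 139, 157, 23, 21, 132] for k=0..6.
Cycle type of π: 86×2 + 1; total 3 cycles.
n − c = 173 − 3 = 170; sign = (−1)^170 = +1.

+1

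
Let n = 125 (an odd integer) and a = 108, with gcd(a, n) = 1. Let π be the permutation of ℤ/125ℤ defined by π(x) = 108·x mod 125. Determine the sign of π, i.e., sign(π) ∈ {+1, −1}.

Start at x=62: 62 → 71 → 43 → 19 → 52 → 116 → 28 → … (one orbit).
4 cycles of lengths [100, 20, 4, 1].
With 4 cycles on 125 points, sign = (−1)^{125−4} = -1.
Via Zolotarev, sign(π_{108}) = (108|125) = -1.

-1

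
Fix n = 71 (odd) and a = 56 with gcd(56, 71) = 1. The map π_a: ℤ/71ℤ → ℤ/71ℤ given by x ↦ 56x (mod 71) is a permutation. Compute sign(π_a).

Orbit of 34 under x↦56x: [34, 58, 53, 57, 68, 45, 35]… (length divides ord_71(56)).
Decompose π into cycles: lengths [70, 1] (2 cycles, including the fixed point 0).
sign(π) = (−1)^{n − #cycles} = (−1)^{71−2} = (−1)^69 = -1.
Zolotarev: (56|71) = -1, matching the cycle-count sign.

-1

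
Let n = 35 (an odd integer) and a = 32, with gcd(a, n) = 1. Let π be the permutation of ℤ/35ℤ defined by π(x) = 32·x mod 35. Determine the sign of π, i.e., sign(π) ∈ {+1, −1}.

-1

Orbit of 1 under x↦32x: [1, 32, 9, 8, 11, 2, 29]… (length divides ord_35(32)).
π_32 has 6 disjoint cycles with lengths [12, 12, 4, 3, 3, 1] on {0,…,34}.
n − c = 35 − 6 = 29; sign = (−1)^29 = -1.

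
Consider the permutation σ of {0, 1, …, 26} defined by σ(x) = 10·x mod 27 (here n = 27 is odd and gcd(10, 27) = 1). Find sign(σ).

+1

Trace 19: π^k(19) = [19, 1, 10] for k=0..2.
Decompose π into cycles: lengths [3, 3, 3, 3, 3, 3, 1, 1, 1, 1, 1, 1, 1, 1, 1] (15 cycles, including the fixed point 0).
Σ(ℓ_i−1) = 27−15 = 12; sign = (−1)^12 = +1.
Zolotarev: (10|27) = +1, matching the cycle-count sign.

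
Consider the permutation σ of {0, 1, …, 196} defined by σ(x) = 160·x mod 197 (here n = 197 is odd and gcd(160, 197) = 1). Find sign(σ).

Orbit of 144 under x↦160x: [144, 188, 136, 90, 19, 85, 7]… (length divides ord_197(160)).
π_160 has 3 disjoint cycles with lengths [98, 98, 1] on {0,…,196}.
197 − 3 = 194 transpositions; sign(π) = (−1)^194 = +1.
Check: (160/197) = +1 by Zolotarev.

+1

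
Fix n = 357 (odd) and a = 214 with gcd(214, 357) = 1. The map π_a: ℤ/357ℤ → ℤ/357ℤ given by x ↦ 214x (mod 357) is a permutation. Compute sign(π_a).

Start at x=172: 172 → 37 → 64 → 130 → 331 → 148 → 256 → … (one orbit).
18 cycles of lengths [48, 48, 48, 48, 48, 48, 16, 16, 16, 3, 3, 3, 3, 3, 3, 1, 1, 1].
357 − 18 = 339 transpositions; sign(π) = (−1)^339 = -1.

-1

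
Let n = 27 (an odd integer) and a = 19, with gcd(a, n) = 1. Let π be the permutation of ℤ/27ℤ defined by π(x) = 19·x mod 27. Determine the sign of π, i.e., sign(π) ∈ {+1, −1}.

+1

Start at x=1: 1 → 19 → 10 → 1 (one orbit).
Cycle lengths of π_19 on ℤ/27ℤ: [3, 3, 3, 3, 3, 3, 1, 1, 1, 1, 1, 1, 1, 1, 1]; 15 cycles in total.
27 − 15 = 12 transpositions; sign(π) = (−1)^12 = +1.
Check: (19/27) = +1 by Zolotarev.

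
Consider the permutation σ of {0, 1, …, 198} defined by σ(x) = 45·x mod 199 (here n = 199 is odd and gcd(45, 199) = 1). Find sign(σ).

+1

Orbit of 145 under x↦45x: [145, 157, 100, 122, 117, 91, 115]… (length divides ord_199(45)).
The orbit structure of x ↦ 45x mod 199: 3 orbits of sizes [99, 99, 1].
3 cycles on 199: each ℓ→(−1)^(ℓ−1), product (−1)^196 = +1.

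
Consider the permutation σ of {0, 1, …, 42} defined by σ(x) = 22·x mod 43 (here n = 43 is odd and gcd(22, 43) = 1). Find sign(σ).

-1

Start at x=1: 1 → 22 → 11 → 27 → 35 → 39 → 41 → … (one orbit).
π_22 has 4 disjoint cycles with lengths [14, 14, 14, 1] on {0,…,42}.
With 4 cycles on 43 points, sign = (−1)^{43−4} = -1.
Via Zolotarev, sign(π_{22}) = (22|43) = -1.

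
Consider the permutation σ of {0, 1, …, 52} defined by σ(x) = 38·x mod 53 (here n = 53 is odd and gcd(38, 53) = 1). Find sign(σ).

Start at x=15: 15 → 40 → 36 → 43 → 44 → 29 → 42 → … (one orbit).
The orbit structure of x ↦ 38x mod 53: 3 orbits of sizes [26, 26, 1].
With 3 cycles on 53 points, sign = (−1)^{53−3} = +1.
(38|53)_J = +1 (Zolotarev's lemma cross-check).

+1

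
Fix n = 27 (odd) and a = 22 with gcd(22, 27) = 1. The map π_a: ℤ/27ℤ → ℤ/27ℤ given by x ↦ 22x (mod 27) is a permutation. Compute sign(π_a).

Orbit of 22 under x↦22x: [22, 25, 10, 4, 7, 19, 13]… (length divides ord_27(22)).
7 cycles of lengths [9, 9, 3, 3, 1, 1, 1].
7 cycles on 27: each ℓ→(−1)^(ℓ−1), product (−1)^20 = +1.
(22|27)_J = +1 (Zolotarev's lemma cross-check).

+1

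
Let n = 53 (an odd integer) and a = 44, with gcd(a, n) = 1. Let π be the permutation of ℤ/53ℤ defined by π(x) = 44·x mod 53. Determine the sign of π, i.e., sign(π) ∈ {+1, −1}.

+1

Start at x=1: 1 → 44 → 28 → 13 → 42 → 46 → 10 → … (one orbit).
The orbit structure of x ↦ 44x mod 53: 5 orbits of sizes [13, 13, 13, 13, 1].
53 − 5 = 48 transpositions; sign(π) = (−1)^48 = +1.
Check: (44/53) = +1 by Zolotarev.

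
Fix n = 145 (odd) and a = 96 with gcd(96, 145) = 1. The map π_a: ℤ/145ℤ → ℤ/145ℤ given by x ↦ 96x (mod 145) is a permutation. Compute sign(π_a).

+1

Start at x=1: 1 → 96 → 81 → 91 → 36 → 121 → 16 → … (one orbit).
Cycle lengths of π_96 on ℤ/145ℤ: [14, 14, 14, 14, 14, 14, 14, 14, 14, 14, 1, 1, 1, 1, 1]; 15 cycles in total.
Σ(ℓ_i−1) = 145−15 = 130; sign = (−1)^130 = +1.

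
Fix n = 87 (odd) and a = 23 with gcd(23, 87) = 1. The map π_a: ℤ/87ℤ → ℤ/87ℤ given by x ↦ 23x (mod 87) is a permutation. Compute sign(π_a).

Start at x=7: 7 → 74 → 49 → 83 → 82 → 59 → 52 → … (one orbit).
Decompose π into cycles: lengths [14, 14, 14, 14, 7, 7, 7, 7, 2, 1] (10 cycles, including the fixed point 0).
87 − 10 = 77 transpositions; sign(π) = (−1)^77 = -1.
The Jacobi symbol (23|87) = -1 (Zolotarev) agrees.

-1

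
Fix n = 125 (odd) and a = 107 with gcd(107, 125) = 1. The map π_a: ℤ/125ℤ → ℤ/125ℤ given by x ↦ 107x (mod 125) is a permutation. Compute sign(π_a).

Orbit of 57 under x↦107x: [57, 99, 93, 76, 7, 124, 18]… (length divides ord_125(107)).
Decompose π into cycles: lengths [20, 20, 20, 20, 20, 4, 4, 4, 4, 4, 4, 1] (12 cycles, including the fixed point 0).
125 − 12 = 113 transpositions; sign(π) = (−1)^113 = -1.

-1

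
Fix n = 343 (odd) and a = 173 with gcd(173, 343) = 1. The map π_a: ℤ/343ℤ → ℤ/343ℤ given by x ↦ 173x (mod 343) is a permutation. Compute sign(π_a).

-1

Trace 208: π^k(208) = [208, 312, 125, 16, 24, 36, 54] for k=0..6.
Cycle type of π: 294 + 42 + 6 + 1; total 4 cycles.
n − c = 343 − 4 = 339; sign = (−1)^339 = -1.
The Jacobi symbol (173|343) = -1 (Zolotarev) agrees.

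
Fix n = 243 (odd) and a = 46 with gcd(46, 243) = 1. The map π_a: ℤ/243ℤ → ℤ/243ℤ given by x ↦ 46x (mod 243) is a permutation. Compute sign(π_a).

Trace 199: π^k(199) = [199, 163, 208, 91, 55, 100, 226] for k=0..6.
Cycle type of π: 27×6 + 9×6 + 3×6 + 1×9; total 27 cycles.
27 cycles on 243: each ℓ→(−1)^(ℓ−1), product (−1)^216 = +1.

+1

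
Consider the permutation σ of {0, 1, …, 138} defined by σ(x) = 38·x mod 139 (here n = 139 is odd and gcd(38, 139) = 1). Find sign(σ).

+1

Orbit of 125 under x↦38x: [125, 24, 78, 45, 42, 67, 44]… (length divides ord_139(38)).
Cycle lengths of π_38 on ℤ/139ℤ: [69, 69, 1]; 3 cycles in total.
Σ(ℓ_i−1) = 139−3 = 136; sign = (−1)^136 = +1.
Via Zolotarev, sign(π_{38}) = (38|139) = +1.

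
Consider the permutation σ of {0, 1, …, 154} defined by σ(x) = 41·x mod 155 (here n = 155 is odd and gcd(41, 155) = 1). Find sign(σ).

Trace 131: π^k(131) = [131, 101, 111, 56, 126, 51, 76] for k=0..6.
π_41 has 15 disjoint cycles with lengths [15, 15, 15, 15, 15, 15, 15, 15, 15, 15, 1, 1, 1, 1, 1] on {0,…,154}.
15 cycles on 155: each ℓ→(−1)^(ℓ−1), product (−1)^140 = +1.
Via Zolotarev, sign(π_{41}) = (41|155) = +1.

+1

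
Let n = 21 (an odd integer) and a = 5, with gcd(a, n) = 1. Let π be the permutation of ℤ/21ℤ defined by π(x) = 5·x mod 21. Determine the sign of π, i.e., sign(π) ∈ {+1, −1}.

Orbit of 5 under x↦5x: [5, 4, 20, 16, 17, 1]… (length divides ord_21(5)).
Decompose π into cycles: lengths [6, 6, 6, 2, 1] (5 cycles, including the fixed point 0).
5 cycles on 21: each ℓ→(−1)^(ℓ−1), product (−1)^16 = +1.

+1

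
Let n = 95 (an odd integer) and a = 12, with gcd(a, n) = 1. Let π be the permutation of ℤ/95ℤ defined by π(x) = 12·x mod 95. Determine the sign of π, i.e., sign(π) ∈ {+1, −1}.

+1

Orbit of 27 under x↦12x: [27, 39, 88, 11, 37, 64, 8]… (length divides ord_95(12)).
Cycle type of π: 12×6 + 6×3 + 4 + 1; total 11 cycles.
11 cycles on 95: each ℓ→(−1)^(ℓ−1), product (−1)^84 = +1.
Check: (12/95) = +1 by Zolotarev.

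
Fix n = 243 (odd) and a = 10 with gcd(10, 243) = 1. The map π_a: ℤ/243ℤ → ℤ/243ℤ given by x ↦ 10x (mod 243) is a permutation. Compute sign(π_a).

+1

Trace 208: π^k(208) = [208, 136, 145, 235, 163, 172, 19] for k=0..6.
π_10 has 27 disjoint cycles with lengths [27, 27, 27, 27, 27, 27, 9, 9, 9, 9, 9, 9, 3, 3, 3, 3, 3, 3, 1, 1, 1, 1, 1, 1, 1, 1, 1] on {0,…,242}.
243 − 27 = 216 transpositions; sign(π) = (−1)^216 = +1.
(10|243)_J = +1 (Zolotarev's lemma cross-check).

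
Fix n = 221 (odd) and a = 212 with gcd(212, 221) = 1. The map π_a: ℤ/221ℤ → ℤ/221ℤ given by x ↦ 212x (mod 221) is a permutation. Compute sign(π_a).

Orbit of 155 under x↦212x: [155, 152, 179, 157, 134, 120, 25]… (length divides ord_221(212)).
Decompose π into cycles: lengths [24, 24, 24, 24, 24, 24, 24, 24, 8, 8, 6, 6, 1] (13 cycles, including the fixed point 0).
13 cycles on 221: each ℓ→(−1)^(ℓ−1), product (−1)^208 = +1.
Zolotarev: (212|221) = +1, matching the cycle-count sign.

+1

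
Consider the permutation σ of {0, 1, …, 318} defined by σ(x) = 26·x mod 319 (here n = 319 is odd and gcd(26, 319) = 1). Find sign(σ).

Start at x=247: 247 → 42 → 135 → 1 → 26 → 38 → 31 → … (one orbit).
π_26 has 6 disjoint cycles with lengths [140, 140, 28, 5, 5, 1] on {0,…,318}.
With 6 cycles on 319 points, sign = (−1)^{319−6} = -1.
The Jacobi symbol (26|319) = -1 (Zolotarev) agrees.

-1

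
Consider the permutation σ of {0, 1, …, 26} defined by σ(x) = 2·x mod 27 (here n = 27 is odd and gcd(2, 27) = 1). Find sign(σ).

Start at x=1: 1 → 2 → 4 → 8 → 16 → 5 → 10 → … (one orbit).
Decompose π into cycles: lengths [18, 6, 2, 1] (4 cycles, including the fixed point 0).
sign(π) = (−1)^{n − #cycles} = (−1)^{27−4} = (−1)^23 = -1.

-1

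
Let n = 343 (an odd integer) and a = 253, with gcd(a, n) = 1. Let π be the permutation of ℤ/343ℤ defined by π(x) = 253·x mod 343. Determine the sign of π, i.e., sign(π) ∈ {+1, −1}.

+1

Start at x=323: 323 → 85 → 239 → 99 → 8 → 309 → 316 → … (one orbit).
Cycle type of π: 49×6 + 7×6 + 1×7; total 19 cycles.
Σ(ℓ_i−1) = 343−19 = 324; sign = (−1)^324 = +1.
Zolotarev: (253|343) = +1, matching the cycle-count sign.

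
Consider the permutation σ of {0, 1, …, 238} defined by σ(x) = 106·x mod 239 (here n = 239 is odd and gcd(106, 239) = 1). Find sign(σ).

Start at x=147: 147 → 47 → 202 → 141 → 128 → 184 → 145 → … (one orbit).
2 cycles of lengths [238, 1].
sign(π) = (−1)^{n − #cycles} = (−1)^{239−2} = (−1)^237 = -1.

-1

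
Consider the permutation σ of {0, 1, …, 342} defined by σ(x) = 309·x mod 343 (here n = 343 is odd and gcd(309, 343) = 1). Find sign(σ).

Trace 92: π^k(92) = [92, 302, 22, 281, 50, 15, 176] for k=0..6.
Decompose π into cycles: lengths [49, 49, 49, 49, 49, 49, 7, 7, 7, 7, 7, 7, 1, 1, 1, 1, 1, 1, 1] (19 cycles, including the fixed point 0).
19 cycles on 343: each ℓ→(−1)^(ℓ−1), product (−1)^324 = +1.
(309|343)_J = +1 (Zolotarev's lemma cross-check).

+1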